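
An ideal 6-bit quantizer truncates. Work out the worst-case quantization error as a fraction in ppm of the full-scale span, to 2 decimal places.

Truncating → worst-case error = 1 LSB = V_FS/2^6, so 1e+06/64 = 15625 ppm of full scale.

15625.00 ppm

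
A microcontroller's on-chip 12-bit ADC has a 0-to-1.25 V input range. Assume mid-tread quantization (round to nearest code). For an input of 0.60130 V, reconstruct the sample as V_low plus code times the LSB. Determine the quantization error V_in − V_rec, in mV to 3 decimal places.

0.104 mV

Step size: 1.25 V ÷ 2^12 = 305.18 µV.
(V_in − V_low)/LSB = (0.60130 − 0)/0.000305176 = 1970.3398 → code 1970 (round).
V_rec = 0 + 1970·0.000305176 = 0.60119629 V.
Difference: 0.000103711 V → 0.104 mV.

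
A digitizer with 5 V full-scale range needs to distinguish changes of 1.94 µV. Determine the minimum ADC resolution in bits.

Number of steps required ≥ 5 V / 1.94 µV = 2577319.59.
Need 2^N ≥ 2577319.59; 2^21 = 2097152, 2^22 = 4194304.
Minimum N = 22.

22 bits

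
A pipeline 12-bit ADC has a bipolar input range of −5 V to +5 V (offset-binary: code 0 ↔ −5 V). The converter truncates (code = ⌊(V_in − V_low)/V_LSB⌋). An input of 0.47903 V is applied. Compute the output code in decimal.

Full-scale span = 10 V; LSB = 10/2^12 = 2.441 mV.
Input sits at 2244.211 steps above V_low.
⌊·⌋(2244.211) = 2244.

code 2244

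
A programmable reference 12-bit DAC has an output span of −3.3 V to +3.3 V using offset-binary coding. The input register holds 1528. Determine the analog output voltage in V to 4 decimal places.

LSB = 6.6 V / 2^12 = 1.611 mV.
V_out = (−3.3) + 1528 × 0.00161133 V = -0.837891 V.

-0.8379 V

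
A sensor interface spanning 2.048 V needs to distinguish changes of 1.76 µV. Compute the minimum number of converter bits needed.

21 bits

Number of steps required ≥ 2.048 V / 1.76 µV = 1163636.36.
Need 2^N ≥ 1163636.36; 2^20 = 1048576, 2^21 = 2097152.
Minimum N = 21.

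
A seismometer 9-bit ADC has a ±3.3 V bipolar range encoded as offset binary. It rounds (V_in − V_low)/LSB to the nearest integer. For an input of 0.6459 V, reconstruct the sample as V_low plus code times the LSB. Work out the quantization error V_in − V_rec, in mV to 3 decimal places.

LSB = 6.6/2^9 = 12.891 mV.
Scaled input = 306.1062 LSBs, so code = 306.
V_rec = (−3.3) + 306·0.0128906 = 0.64453125 V.
Difference: 0.00136875 V → 1.369 mV.

1.369 mV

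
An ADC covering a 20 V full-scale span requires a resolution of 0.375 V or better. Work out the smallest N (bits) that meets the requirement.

Number of steps required ≥ 20 V / 0.375 V = 53.33.
Need 2^N ≥ 53.33; 2^5 = 32, 2^6 = 64.
Minimum N = 6.

6 bits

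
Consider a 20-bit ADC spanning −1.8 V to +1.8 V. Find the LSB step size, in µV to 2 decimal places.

3.43 µV

Full-scale span = 3.6 V.
LSB = 3.6 / 2^20 = 3.6 / 1048576 = 3.43323e-06 V = 3.43 µV.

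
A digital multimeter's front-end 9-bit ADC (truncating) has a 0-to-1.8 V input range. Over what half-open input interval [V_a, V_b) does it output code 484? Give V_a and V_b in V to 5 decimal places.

[1.70156 V, 1.70508 V)

LSB = 1.8/2^9 = 3.516 mV.
V_a = V_low + 484·LSB = 1.70156 V; V_b = V_low + 485·LSB = 1.70508 V.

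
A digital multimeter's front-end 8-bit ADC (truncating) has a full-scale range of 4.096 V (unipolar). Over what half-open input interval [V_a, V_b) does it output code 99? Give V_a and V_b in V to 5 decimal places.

[1.58400 V, 1.60000 V)

LSB = 4.096/2^8 = 16.000 mV.
V_a = V_low + 99·LSB = 1.584 V; V_b = V_low + 100·LSB = 1.6 V.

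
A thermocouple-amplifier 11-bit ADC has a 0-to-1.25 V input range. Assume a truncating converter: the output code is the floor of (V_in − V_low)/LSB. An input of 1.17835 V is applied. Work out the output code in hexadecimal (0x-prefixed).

code 0x78A (decimal 1930)

LSB = 1.25 V / 2048 = 0.610 mV.
(1.17835 − 0) / 0.000610352 = 1930.609 LSBs.
⌊·⌋(1930.609) = 1930.
In hexadecimal (0x-prefixed): 0x78A.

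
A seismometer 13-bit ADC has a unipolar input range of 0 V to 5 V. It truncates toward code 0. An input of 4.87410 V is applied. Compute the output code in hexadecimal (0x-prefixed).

code 0x1F31 (decimal 7985)

With 8192 levels over 5 V, one step is 0.610 mV.
(4.87410 − 0) / 0.000610352 = 7985.725 LSBs.
⌊·⌋(7985.725) = 7985.
In hexadecimal (0x-prefixed): 0x1F31.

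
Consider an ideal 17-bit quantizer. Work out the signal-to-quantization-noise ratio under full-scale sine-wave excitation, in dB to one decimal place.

SNR ≈ 6.02·N + 1.76 dB = 6.02·17 + 1.76 = 104.10 dB.

104.1 dB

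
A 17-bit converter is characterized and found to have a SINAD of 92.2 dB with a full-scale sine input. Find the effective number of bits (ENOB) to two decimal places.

ENOB = (SINAD − 1.76) / 6.02 = (92.2 − 1.76)/6.02 = 15.023.

15.02 bits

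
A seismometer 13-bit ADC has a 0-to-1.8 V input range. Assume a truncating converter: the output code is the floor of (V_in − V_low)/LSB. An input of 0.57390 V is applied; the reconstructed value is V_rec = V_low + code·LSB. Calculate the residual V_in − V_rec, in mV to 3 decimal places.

0.194 mV

LSB = 1.8/2^13 = 219.73 µV.
(V_in − V_low)/LSB = (0.57390 − 0)/0.000219727 = 2611.8827 → code 2611 (floor).
Reconstructed: 0.57370605 V.
Difference: 0.000193945 V → 0.194 mV.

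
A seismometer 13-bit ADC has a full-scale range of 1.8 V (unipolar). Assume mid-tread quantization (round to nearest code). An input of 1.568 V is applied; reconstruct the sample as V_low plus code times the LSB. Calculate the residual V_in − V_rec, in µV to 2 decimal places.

31.25 µV

LSB = 1.8/2^13 = 219.73 µV.
Scaled input = 7136.1422 LSBs, so code = 7136.
Reconstructed: 1.5679687 V.
Error = 1.568 − 1.5679687 = 3.125e-05 V = 31.25 µV.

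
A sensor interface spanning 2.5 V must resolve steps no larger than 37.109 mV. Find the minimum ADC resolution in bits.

7 bits

Number of steps required ≥ 2.5 V / 37.109 mV = 67.37.
Need 2^N ≥ 67.37; 2^6 = 64, 2^7 = 128.
Minimum N = 7.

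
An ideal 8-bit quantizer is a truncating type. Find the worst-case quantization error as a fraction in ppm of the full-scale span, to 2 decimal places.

Truncating → worst-case error = 1 LSB = V_FS/2^8, so 1e+06/256 = 3906.25 ppm of full scale.

3906.25 ppm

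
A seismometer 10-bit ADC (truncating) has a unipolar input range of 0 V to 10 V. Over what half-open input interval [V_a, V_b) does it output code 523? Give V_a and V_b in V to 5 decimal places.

[5.10742 V, 5.11719 V)

LSB = 10/2^10 = 9.766 mV.
V_a = V_low + 523·LSB = 5.10742 V; V_b = V_low + 524·LSB = 5.11719 V.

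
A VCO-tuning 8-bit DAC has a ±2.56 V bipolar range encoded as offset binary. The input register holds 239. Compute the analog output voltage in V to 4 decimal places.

LSB = 5.12 V / 2^8 = 20.000 mV.
V_out = (−2.56) + 239 × 0.02 V = 2.22 V.

2.2200 V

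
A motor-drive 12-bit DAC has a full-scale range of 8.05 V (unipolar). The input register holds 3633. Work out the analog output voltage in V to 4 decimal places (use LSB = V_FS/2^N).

7.1401 V

LSB = 8.05 V / 2^12 = 1.965 mV.
V_out = 0 + 3633 × 0.00196533 V = 7.14005 V.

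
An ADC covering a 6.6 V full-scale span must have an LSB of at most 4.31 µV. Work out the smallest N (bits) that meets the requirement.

Number of steps required ≥ 6.6 V / 4.31 µV = 1531322.51.
Need 2^N ≥ 1531322.51; 2^20 = 1048576, 2^21 = 2097152.
Minimum N = 21.

21 bits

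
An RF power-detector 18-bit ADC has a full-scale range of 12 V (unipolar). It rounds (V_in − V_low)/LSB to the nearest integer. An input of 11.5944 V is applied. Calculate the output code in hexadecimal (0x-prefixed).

code 0x3DD64 (decimal 253284)

LSB = 12 V / 262144 = 45.78 µV.
(V_in − V_low)/LSB = (11.5944 − 0) / 4.57764e-05 = 253283.533.
Round → code 253284.
In hexadecimal (0x-prefixed): 0x3DD64.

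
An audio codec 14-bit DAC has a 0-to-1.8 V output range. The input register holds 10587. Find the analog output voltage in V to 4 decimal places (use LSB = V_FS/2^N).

1.1631 V

LSB = 1.8 V / 2^14 = 109.86 µV.
V_out = 0 + 10587 × 0.000109863 V = 1.16312 V.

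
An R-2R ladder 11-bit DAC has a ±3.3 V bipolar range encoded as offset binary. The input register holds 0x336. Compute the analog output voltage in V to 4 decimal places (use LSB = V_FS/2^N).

LSB = 6.6 V / 2^11 = 3.223 mV.
Code 0x336 = 822 decimal.
V_out = (−3.3) + 822 × 0.00322266 V = -0.650977 V.

-0.6510 V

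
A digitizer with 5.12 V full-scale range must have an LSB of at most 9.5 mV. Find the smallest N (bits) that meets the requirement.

10 bits

Number of steps required ≥ 5.12 V / 9.5 mV = 538.95.
Need 2^N ≥ 538.95; 2^9 = 512, 2^10 = 1024.
Minimum N = 10.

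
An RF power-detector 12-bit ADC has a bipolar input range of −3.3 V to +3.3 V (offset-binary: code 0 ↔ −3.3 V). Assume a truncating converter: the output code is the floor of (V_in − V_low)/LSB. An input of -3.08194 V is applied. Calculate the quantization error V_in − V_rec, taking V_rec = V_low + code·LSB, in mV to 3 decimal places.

One LSB is 6.6 V / 4096 = 1.611 mV.
Scaled input = 135.3294 LSBs, so code = 135.
Reconstructed: -3.0824707 V.
V_in − V_rec = 0.000530703 V = 0.531 mV.

0.531 mV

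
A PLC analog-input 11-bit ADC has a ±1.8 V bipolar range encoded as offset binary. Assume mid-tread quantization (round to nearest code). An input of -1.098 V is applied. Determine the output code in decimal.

Full-scale span = 3.6 V; LSB = 3.6/2^11 = 1.758 mV.
Input sits at 399.360 steps above V_low.
Round → code 399.

code 399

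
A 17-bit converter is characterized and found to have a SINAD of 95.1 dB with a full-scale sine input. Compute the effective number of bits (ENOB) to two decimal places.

15.50 bits

ENOB = (SINAD − 1.76) / 6.02 = (95.1 − 1.76)/6.02 = 15.505.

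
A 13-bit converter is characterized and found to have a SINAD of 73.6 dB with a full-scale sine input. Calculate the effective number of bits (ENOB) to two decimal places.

11.93 bits

ENOB = (SINAD − 1.76) / 6.02 = (73.6 − 1.76)/6.02 = 11.934.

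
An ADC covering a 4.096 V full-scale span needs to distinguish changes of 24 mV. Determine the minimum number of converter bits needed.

8 bits

Number of steps required ≥ 4.096 V / 24 mV = 170.67.
Need 2^N ≥ 170.67; 2^7 = 128, 2^8 = 256.
Minimum N = 8.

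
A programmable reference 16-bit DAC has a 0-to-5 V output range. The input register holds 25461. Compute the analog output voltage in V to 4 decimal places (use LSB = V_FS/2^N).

1.9425 V

LSB = 5 V / 2^16 = 76.29 µV.
V_out = 0 + 25461 × 7.62939e-05 V = 1.94252 V.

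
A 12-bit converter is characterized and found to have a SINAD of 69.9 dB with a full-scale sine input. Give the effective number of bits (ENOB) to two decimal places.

11.32 bits

ENOB = (SINAD − 1.76) / 6.02 = (69.9 − 1.76)/6.02 = 11.319.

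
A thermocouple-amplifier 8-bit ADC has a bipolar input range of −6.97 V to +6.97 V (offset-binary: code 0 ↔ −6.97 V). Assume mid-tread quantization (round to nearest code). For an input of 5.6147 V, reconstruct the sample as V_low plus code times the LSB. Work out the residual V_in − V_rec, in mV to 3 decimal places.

6.028 mV

Step size: 13.94 V ÷ 2^8 = 54.453 mV.
(V_in − V_low)/LSB = (5.6147 − (−6.97))/0.0544531 = 231.1107 → code 231 (round).
V_rec = (−6.97) + 231·0.0544531 = 5.6086719 V.
Difference: 0.00602812 V → 6.028 mV.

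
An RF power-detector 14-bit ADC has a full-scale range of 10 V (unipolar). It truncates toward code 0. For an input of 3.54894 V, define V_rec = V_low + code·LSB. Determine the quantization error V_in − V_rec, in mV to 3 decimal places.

Step size: 10 V ÷ 2^14 = 0.610 mV.
(3.54894 − 0)/0.000610352 = 5814.5833; ⌊·⌋ gives code 5814.
Reconstructed: 3.548584 V.
V_in − V_rec = 0.000356016 V = 0.356 mV.

0.356 mV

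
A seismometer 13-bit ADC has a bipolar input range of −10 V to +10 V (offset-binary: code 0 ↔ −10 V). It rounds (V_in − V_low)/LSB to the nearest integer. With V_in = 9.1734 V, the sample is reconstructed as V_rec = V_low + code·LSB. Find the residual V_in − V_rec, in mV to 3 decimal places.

LSB = 20/2^13 = 2.441 mV.
(V_in − V_low)/LSB = (9.1734 − (−10))/0.00244141 = 7853.4246 → code 7853 (round).
Code 7853 maps back to (−10) + 7853×0.00244141 V = 9.1723633 V.
V_in − V_rec = 0.00103672 V = 1.037 mV.

1.037 mV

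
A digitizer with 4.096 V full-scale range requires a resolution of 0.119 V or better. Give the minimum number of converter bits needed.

6 bits

Number of steps required ≥ 4.096 V / 0.119 V = 34.42.
Need 2^N ≥ 34.42; 2^5 = 32, 2^6 = 64.
Minimum N = 6.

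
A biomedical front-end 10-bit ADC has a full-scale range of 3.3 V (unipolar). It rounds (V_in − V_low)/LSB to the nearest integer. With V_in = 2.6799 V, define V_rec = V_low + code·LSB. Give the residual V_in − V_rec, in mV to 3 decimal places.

One LSB is 3.3 V / 1024 = 3.223 mV.
Scaled input = 831.5811 LSBs, so code = 832.
Reconstructed: 2.68125 V.
V_in − V_rec = -0.00135 V = -1.350 mV.

-1.350 mV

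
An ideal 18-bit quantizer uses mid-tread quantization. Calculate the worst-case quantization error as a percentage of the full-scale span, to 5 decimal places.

0.00019 %

Rounding → worst-case error = ½ LSB = V_FS/2^19, so 100/524288 = 0.000190735 % of full scale.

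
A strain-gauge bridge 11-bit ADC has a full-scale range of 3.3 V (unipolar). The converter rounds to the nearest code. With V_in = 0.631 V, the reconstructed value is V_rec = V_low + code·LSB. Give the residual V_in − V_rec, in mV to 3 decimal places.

-0.641 mV

LSB = 3.3/2^11 = 1.611 mV.
(0.631 − 0)/0.00161133 = 391.6024; round gives code 392.
Code 392 maps back to 0 + 392×0.00161133 V = 0.63164062 V.
V_in − V_rec = -0.000640625 V = -0.641 mV.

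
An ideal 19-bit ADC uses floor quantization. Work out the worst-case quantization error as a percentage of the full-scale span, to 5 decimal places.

0.00019 %

Truncating → worst-case error = 1 LSB = V_FS/2^19, so 100/524288 = 0.000190735 % of full scale.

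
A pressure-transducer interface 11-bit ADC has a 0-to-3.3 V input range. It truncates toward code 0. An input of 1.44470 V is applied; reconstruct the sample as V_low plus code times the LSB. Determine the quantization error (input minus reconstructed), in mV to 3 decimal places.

One LSB is 3.3 V / 2048 = 1.611 mV.
(1.44470 − 0)/0.00161133 = 896.5896; ⌊·⌋ gives code 896.
Reconstructed: 1.44375 V.
Error = 1.44470 − 1.44375 = 0.00095 V = 0.950 mV.

0.950 mV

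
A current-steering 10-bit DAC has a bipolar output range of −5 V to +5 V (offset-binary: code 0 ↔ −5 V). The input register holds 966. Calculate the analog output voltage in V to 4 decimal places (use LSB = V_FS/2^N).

4.4336 V

LSB = 10 V / 2^10 = 9.766 mV.
V_out = (−5) + 966 × 0.00976562 V = 4.43359 V.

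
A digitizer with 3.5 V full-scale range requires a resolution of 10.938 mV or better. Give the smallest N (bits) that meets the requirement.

9 bits

Number of steps required ≥ 3.5 V / 10.938 mV = 319.99.
Need 2^N ≥ 319.99; 2^8 = 256, 2^9 = 512.
Minimum N = 9.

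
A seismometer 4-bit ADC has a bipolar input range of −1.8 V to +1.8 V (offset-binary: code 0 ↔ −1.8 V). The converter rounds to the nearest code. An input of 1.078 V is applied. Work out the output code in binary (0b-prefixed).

code 0b1101 (decimal 13)

Full-scale span = 3.6 V; LSB = 3.6/2^4 = 225.000 mV.
Input sits at 12.791 steps above V_low.
So the output code is 13.
In binary (0b-prefixed): 0b1101.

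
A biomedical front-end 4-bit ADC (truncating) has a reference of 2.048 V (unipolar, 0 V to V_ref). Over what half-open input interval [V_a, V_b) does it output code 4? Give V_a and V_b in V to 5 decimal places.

LSB = 2.048/2^4 = 128.000 mV.
V_a = V_low + 4·LSB = 0.512 V; V_b = V_low + 5·LSB = 0.64 V.

[0.51200 V, 0.64000 V)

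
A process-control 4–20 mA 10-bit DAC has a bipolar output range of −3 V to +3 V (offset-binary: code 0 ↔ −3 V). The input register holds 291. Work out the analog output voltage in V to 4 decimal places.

LSB = 6 V / 2^10 = 5.859 mV.
V_out = (−3) + 291 × 0.00585938 V = -1.29492 V.

-1.2949 V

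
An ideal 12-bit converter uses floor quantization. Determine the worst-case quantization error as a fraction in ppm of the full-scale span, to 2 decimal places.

244.14 ppm

Truncating → worst-case error = 1 LSB = V_FS/2^12, so 1e+06/4096 = 244.141 ppm of full scale.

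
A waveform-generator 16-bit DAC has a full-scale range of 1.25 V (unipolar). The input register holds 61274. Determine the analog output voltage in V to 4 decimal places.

1.1687 V

LSB = 1.25 V / 2^16 = 19.07 µV.
V_out = 0 + 61274 × 1.90735e-05 V = 1.16871 V.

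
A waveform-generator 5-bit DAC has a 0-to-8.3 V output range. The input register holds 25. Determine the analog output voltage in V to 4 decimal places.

LSB = 8.3 V / 2^5 = 259.375 mV.
V_out = 0 + 25 × 0.259375 V = 6.48438 V.

6.4844 V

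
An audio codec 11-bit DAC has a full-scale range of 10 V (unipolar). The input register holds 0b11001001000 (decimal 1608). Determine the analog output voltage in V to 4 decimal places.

LSB = 10 V / 2^11 = 4.883 mV.
Code 0b11001001000 = 1608 decimal.
V_out = 0 + 1608 × 0.00488281 V = 7.85156 V.

7.8516 V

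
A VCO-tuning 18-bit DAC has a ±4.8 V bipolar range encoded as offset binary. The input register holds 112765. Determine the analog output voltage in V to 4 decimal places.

LSB = 9.6 V / 2^18 = 36.62 µV.
V_out = (−4.8) + 112765 × 3.66211e-05 V = -0.670422 V.

-0.6704 V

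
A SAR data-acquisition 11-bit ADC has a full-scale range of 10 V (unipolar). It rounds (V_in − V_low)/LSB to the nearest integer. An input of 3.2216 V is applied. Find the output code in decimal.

With 2048 levels over 10 V, one step is 4.883 mV.
Input sits at 659.784 steps above V_low.
So the output code is 660.

code 660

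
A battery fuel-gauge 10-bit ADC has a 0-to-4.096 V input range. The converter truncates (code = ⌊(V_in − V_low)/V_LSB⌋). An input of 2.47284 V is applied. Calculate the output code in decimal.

code 618

Full-scale span = 4.096 V; LSB = 4.096/2^10 = 4.000 mV.
(V_in − V_low)/LSB = (2.47284 − 0) / 0.004 = 618.210.
So the output code is 618.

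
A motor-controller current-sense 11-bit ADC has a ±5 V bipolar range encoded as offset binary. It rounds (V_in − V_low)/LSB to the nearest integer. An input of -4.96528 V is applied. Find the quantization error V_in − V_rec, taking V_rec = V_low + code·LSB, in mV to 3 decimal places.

Step size: 10 V ÷ 2^11 = 4.883 mV.
(V_in − V_low)/LSB = (-4.96528 − (−5))/0.00488281 = 7.1107 → code 7 (round).
V_rec = (−5) + 7·0.00488281 = -4.9658203 V.
Error = -4.96528 − (−4.9658203) = 0.000540312 V = 0.540 mV.

0.540 mV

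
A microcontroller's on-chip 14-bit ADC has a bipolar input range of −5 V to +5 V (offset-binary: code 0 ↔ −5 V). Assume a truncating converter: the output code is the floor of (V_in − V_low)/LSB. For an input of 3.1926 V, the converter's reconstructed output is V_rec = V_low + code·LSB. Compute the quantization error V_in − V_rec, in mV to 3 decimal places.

0.461 mV

One LSB is 10 V / 16384 = 0.610 mV.
Scaled input = 13422.7558 LSBs, so code = 13422.
V_rec = (−5) + 13422·0.000610352 = 3.1921387 V.
Error = 3.1926 − 3.1921387 = 0.000461328 V = 0.461 mV.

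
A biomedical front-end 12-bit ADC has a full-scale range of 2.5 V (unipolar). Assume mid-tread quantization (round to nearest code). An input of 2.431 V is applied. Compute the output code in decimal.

Full-scale span = 2.5 V; LSB = 2.5/2^12 = 0.610 mV.
Input sits at 3982.950 steps above V_low.
So the output code is 3983.

code 3983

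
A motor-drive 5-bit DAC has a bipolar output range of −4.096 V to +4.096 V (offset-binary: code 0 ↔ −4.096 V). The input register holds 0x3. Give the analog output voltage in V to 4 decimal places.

LSB = 8.192 V / 2^5 = 256.000 mV.
Code 0x3 = 3 decimal.
V_out = (−4.096) + 3 × 0.256 V = -3.328 V.

-3.3280 V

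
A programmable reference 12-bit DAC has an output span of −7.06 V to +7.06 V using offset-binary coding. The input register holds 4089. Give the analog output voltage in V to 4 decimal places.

LSB = 14.12 V / 2^12 = 3.447 mV.
V_out = (−7.06) + 4089 × 0.00344727 V = 7.03587 V.

7.0359 V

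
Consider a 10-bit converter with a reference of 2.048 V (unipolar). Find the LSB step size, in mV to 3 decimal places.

Full-scale span = 2.048 V.
LSB = 2.048 / 2^10 = 2.048 / 1024 = 0.002 V = 2.000 mV.

2.000 mV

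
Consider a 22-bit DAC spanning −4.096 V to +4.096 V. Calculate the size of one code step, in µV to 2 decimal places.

Full-scale span = 8.192 V.
LSB = 8.192 / 2^22 = 8.192 / 4194304 = 1.95313e-06 V = 1.95 µV.

1.95 µV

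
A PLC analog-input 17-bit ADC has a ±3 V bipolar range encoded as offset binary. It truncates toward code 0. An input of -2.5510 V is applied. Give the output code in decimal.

code 9808

With 131072 levels over 6 V, one step is 45.78 µV.
(-2.5510 − (−3)) / 4.57764e-05 = 9808.555 LSBs.
So the output code is 9808.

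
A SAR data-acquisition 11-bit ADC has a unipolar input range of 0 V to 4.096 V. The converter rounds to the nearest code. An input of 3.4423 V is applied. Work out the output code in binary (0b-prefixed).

code 0b11010111001 (decimal 1721)

With 2048 levels over 4.096 V, one step is 2.000 mV.
(3.4423 − 0) / 0.002 = 1721.150 LSBs.
Round → code 1721.
In binary (0b-prefixed): 0b11010111001.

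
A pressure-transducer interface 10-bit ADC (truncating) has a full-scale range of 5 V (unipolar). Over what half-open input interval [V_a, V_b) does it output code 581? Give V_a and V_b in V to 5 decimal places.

[2.83691 V, 2.84180 V)

LSB = 5/2^10 = 4.883 mV.
V_a = V_low + 581·LSB = 2.83691 V; V_b = V_low + 582·LSB = 2.8418 V.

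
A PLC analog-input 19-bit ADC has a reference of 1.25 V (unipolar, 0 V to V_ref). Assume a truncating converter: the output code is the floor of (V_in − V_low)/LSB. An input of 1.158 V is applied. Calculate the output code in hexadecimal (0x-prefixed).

code 0x76944 (decimal 485700)

Full-scale span = 1.25 V; LSB = 1.25/2^19 = 2.38 µV.
(1.158 − 0) / 2.38419e-06 = 485700.403 LSBs.
So the output code is 485700.
In hexadecimal (0x-prefixed): 0x76944.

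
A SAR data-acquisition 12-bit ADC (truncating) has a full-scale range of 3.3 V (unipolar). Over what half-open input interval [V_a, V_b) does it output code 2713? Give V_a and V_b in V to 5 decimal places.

LSB = 3.3/2^12 = 0.806 mV.
V_a = V_low + 2713·LSB = 2.18577 V; V_b = V_low + 2714·LSB = 2.18657 V.

[2.18577 V, 2.18657 V)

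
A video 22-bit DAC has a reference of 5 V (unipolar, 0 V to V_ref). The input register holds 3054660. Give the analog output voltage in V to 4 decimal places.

LSB = 5 V / 2^22 = 1.19 µV.
V_out = 0 + 3054660 × 1.19209e-06 V = 3.64144 V.

3.6414 V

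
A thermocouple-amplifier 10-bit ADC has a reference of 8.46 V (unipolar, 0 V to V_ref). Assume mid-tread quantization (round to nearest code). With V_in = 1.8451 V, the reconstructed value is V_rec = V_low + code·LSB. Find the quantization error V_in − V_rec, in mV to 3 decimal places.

Step size: 8.46 V ÷ 2^10 = 8.262 mV.
(V_in − V_low)/LSB = (1.8451 − 0)/0.00826172 = 223.3313 → code 223 (round).
Code 223 maps back to 0 + 223×0.00826172 V = 1.8423633 V.
V_in − V_rec = 0.00273672 V = 2.737 mV.

2.737 mV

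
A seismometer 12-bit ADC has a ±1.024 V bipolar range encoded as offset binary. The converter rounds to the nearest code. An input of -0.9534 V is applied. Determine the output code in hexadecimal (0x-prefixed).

With 4096 levels over 2.048 V, one step is 0.500 mV.
(-0.9534 − (−1.024)) / 0.0005 = 141.200 LSBs.
Round → code 141.
In hexadecimal (0x-prefixed): 0x8D.

code 0x8D (decimal 141)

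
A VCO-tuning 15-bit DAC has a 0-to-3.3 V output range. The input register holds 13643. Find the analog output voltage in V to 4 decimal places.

LSB = 3.3 V / 2^15 = 100.71 µV.
V_out = 0 + 13643 × 0.000100708 V = 1.37396 V.

1.3740 V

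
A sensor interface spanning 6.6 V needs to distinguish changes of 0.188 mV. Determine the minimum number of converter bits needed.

Number of steps required ≥ 6.6 V / 0.188 mV = 35106.38.
Need 2^N ≥ 35106.38; 2^15 = 32768, 2^16 = 65536.
Minimum N = 16.

16 bits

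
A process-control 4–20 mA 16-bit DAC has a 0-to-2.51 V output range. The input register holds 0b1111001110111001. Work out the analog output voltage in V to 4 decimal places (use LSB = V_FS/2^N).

LSB = 2.51 V / 2^16 = 38.30 µV.
Code 0b1111001110111001 = 62393 decimal.
V_out = 0 + 62393 × 3.82996e-05 V = 2.38962 V.

2.3896 V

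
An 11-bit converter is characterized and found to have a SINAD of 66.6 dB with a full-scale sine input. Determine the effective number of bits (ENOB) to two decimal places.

ENOB = (SINAD − 1.76) / 6.02 = (66.6 − 1.76)/6.02 = 10.771.

10.77 bits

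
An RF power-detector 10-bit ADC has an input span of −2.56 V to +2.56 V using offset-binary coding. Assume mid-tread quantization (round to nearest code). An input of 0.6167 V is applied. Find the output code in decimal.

code 635

Full-scale span = 5.12 V; LSB = 5.12/2^10 = 5.000 mV.
(0.6167 − (−2.56)) / 0.005 = 635.340 LSBs.
round(635.340) = 635.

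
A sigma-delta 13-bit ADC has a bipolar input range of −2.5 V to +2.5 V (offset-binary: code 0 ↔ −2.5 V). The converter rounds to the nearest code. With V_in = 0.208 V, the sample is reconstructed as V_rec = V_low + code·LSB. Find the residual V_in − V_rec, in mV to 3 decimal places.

LSB = 5/2^13 = 0.610 mV.
(0.208 − (−2.5))/0.000610352 = 4436.7872; round gives code 4437.
Code 4437 maps back to (−2.5) + 4437×0.000610352 V = 0.20812988 V.
Difference: -0.000129883 V → -0.130 mV.

-0.130 mV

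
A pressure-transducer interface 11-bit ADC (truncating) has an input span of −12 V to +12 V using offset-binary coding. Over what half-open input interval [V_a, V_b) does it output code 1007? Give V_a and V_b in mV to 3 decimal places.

LSB = 24/2^11 = 11.719 mV.
V_a = V_low + 1007·LSB = -0.199219 V; V_b = V_low + 1008·LSB = -0.1875 V.

[-199.219 mV, -187.500 mV)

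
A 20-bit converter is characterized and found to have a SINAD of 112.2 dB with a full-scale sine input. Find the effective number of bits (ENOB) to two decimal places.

ENOB = (SINAD − 1.76) / 6.02 = (112.2 − 1.76)/6.02 = 18.346.

18.35 bits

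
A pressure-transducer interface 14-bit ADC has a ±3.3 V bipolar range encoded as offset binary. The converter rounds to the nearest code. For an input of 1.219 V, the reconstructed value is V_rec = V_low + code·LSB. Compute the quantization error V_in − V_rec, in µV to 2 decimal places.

LSB = 6.6/2^14 = 402.83 µV.
(V_in − V_low)/LSB = (1.219 − (−3.3))/0.000402832 = 11218.0752 → code 11218 (round).
Reconstructed: 1.2189697 V.
Difference: 3.02734e-05 V → 30.27 µV.

30.27 µV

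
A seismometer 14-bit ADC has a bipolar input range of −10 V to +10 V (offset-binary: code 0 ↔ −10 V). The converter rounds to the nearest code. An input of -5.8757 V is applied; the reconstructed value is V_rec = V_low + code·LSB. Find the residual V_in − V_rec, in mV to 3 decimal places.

-0.456 mV

One LSB is 20 V / 16384 = 1.221 mV.
Scaled input = 3378.6266 LSBs, so code = 3379.
V_rec = (−10) + 3379·0.0012207 = -5.8752441 V.
Error = -5.8757 − (−5.8752441) = -0.000455859 V = -0.456 mV.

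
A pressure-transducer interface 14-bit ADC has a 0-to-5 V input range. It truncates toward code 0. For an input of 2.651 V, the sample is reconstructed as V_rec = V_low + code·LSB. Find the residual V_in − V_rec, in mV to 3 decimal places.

0.243 mV

Step size: 5 V ÷ 2^14 = 305.18 µV.
(2.651 − 0)/0.000305176 = 8686.7968; ⌊·⌋ gives code 8686.
Reconstructed: 2.6507568 V.
Error = 2.651 − 2.6507568 = 0.000243164 V = 0.243 mV.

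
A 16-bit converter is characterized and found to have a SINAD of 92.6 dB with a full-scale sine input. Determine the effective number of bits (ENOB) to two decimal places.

ENOB = (SINAD − 1.76) / 6.02 = (92.6 − 1.76)/6.02 = 15.090.

15.09 bits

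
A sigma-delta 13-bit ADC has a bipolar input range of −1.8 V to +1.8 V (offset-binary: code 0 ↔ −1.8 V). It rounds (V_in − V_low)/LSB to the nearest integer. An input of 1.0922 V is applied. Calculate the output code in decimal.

LSB = 3.6 V / 8192 = 439.45 µV.
(V_in − V_low)/LSB = (1.0922 − (−1.8)) / 0.000439453 = 6581.362.
Round → code 6581.

code 6581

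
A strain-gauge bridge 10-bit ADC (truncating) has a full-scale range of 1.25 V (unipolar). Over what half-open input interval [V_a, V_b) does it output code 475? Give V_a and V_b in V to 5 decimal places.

LSB = 1.25/2^10 = 1.221 mV.
V_a = V_low + 475·LSB = 0.579834 V; V_b = V_low + 476·LSB = 0.581055 V.

[0.57983 V, 0.58105 V)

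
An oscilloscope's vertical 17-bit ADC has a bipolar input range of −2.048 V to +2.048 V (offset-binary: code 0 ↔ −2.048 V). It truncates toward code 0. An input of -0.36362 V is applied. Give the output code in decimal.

Full-scale span = 4.096 V; LSB = 4.096/2^17 = 31.25 µV.
(V_in − V_low)/LSB = (-0.36362 − (−2.048)) / 3.125e-05 = 53900.160.
Floor → code 53900.

code 53900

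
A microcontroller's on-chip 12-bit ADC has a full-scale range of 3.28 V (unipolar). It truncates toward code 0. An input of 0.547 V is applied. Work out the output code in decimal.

code 683

LSB = 3.28 V / 4096 = 0.801 mV.
(V_in − V_low)/LSB = (0.547 − 0) / 0.000800781 = 683.083.
So the output code is 683.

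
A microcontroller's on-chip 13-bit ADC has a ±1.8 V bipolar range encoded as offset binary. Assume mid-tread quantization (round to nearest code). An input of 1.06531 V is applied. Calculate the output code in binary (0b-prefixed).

code 0b1100101111000 (decimal 6520)

Full-scale span = 3.6 V; LSB = 3.6/2^13 = 439.45 µV.
(V_in − V_low)/LSB = (1.06531 − (−1.8)) / 0.000439453 = 6520.172.
So the output code is 6520.
In binary (0b-prefixed): 0b1100101111000.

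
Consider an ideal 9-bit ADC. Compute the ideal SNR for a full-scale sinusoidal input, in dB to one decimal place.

SNR ≈ 6.02·N + 1.76 dB = 6.02·9 + 1.76 = 55.94 dB.

55.9 dB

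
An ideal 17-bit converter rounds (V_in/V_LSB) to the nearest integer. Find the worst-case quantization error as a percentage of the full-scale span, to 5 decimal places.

0.00038 %

Rounding → worst-case error = ½ LSB = V_FS/2^18, so 100/262144 = 0.00038147 % of full scale.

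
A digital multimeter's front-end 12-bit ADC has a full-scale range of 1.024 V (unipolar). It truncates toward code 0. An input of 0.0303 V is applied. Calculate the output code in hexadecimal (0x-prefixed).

With 4096 levels over 1.024 V, one step is 250.00 µV.
Input sits at 121.200 steps above V_low.
Floor → code 121.
In hexadecimal (0x-prefixed): 0x79.

code 0x79 (decimal 121)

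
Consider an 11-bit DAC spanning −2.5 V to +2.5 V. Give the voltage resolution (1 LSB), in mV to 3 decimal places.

2.441 mV

Full-scale span = 5 V.
LSB = 5 / 2^11 = 5 / 2048 = 0.00244141 V = 2.441 mV.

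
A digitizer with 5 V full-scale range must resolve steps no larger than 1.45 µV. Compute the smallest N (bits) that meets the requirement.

Number of steps required ≥ 5 V / 1.45 µV = 3448275.86.
Need 2^N ≥ 3448275.86; 2^21 = 2097152, 2^22 = 4194304.
Minimum N = 22.

22 bits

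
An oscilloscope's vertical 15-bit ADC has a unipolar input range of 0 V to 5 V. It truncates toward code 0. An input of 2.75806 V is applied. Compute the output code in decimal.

Full-scale span = 5 V; LSB = 5/2^15 = 152.59 µV.
(2.75806 − 0) / 0.000152588 = 18075.222 LSBs.
⌊·⌋(18075.222) = 18075.

code 18075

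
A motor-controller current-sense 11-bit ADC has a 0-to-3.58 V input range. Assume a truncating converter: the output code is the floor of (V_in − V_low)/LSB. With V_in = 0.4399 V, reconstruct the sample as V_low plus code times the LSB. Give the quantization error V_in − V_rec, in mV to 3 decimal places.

1.140 mV

LSB = 3.58/2^11 = 1.748 mV.
(V_in − V_low)/LSB = (0.4399 − 0)/0.00174805 = 251.6523 → code 251 (floor).
Code 251 maps back to 0 + 251×0.00174805 V = 0.43875977 V.
Difference: 0.00114023 V → 1.140 mV.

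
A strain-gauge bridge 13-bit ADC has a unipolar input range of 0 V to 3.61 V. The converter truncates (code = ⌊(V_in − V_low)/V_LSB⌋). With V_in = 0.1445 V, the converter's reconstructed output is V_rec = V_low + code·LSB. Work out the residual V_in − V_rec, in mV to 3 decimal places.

One LSB is 3.61 V / 8192 = 440.67 µV.
(0.1445 − 0)/0.000440674 = 327.9069; ⌊·⌋ gives code 327.
Code 327 maps back to 0 + 327×0.000440674 V = 0.14410034 V.
Error = 0.1445 − 0.14410034 = 0.000399658 V = 0.400 mV.

0.400 mV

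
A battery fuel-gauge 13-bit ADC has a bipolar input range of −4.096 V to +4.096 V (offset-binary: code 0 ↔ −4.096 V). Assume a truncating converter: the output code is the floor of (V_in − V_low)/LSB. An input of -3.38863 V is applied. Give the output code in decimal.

code 707

Full-scale span = 8.192 V; LSB = 8.192/2^13 = 1.000 mV.
Input sits at 707.370 steps above V_low.
So the output code is 707.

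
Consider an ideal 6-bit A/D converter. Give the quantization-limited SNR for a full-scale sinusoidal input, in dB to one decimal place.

37.9 dB

SNR ≈ 6.02·N + 1.76 dB = 6.02·6 + 1.76 = 37.88 dB.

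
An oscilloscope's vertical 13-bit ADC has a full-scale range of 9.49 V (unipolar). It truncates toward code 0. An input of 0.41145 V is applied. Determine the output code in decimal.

code 355

With 8192 levels over 9.49 V, one step is 1.158 mV.
(0.41145 − 0) / 0.00115845 = 355.174 LSBs.
So the output code is 355.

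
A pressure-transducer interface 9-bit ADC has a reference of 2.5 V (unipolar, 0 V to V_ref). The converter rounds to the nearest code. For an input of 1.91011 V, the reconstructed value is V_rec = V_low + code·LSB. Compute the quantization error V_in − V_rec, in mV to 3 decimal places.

One LSB is 2.5 V / 512 = 4.883 mV.
(V_in − V_low)/LSB = (1.91011 − 0)/0.00488281 = 391.1905 → code 391 (round).
V_rec = 0 + 391·0.00488281 = 1.9091797 V.
Error = 1.91011 − 1.9091797 = 0.000930313 V = 0.930 mV.

0.930 mV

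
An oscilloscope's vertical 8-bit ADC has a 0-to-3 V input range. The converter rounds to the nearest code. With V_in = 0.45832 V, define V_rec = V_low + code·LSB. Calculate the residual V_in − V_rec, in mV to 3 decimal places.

One LSB is 3 V / 256 = 11.719 mV.
(0.45832 − 0)/0.0117188 = 39.1100; round gives code 39.
Reconstructed: 0.45703125 V.
V_in − V_rec = 0.00128875 V = 1.289 mV.

1.289 mV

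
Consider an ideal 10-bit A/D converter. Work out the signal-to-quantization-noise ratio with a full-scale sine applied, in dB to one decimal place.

62.0 dB

SNR ≈ 6.02·N + 1.76 dB = 6.02·10 + 1.76 = 61.96 dB.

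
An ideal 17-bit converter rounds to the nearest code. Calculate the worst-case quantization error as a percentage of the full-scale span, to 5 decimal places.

Rounding → worst-case error = ½ LSB = V_FS/2^18, so 100/262144 = 0.00038147 % of full scale.

0.00038 %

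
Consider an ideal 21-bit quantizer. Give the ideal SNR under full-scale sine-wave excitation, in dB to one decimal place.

128.2 dB

SNR ≈ 6.02·N + 1.76 dB = 6.02·21 + 1.76 = 128.18 dB.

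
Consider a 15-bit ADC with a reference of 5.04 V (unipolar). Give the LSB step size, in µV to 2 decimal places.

153.81 µV

Full-scale span = 5.04 V.
LSB = 5.04 / 2^15 = 5.04 / 32768 = 0.000153809 V = 153.81 µV.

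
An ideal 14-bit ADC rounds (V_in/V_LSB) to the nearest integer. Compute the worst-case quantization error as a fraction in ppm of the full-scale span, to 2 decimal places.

Rounding → worst-case error = ½ LSB = V_FS/2^15, so 1e+06/32768 = 30.5176 ppm of full scale.

30.52 ppm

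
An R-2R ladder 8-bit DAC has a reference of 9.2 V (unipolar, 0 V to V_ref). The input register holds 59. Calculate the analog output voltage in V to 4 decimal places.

2.1203 V

LSB = 9.2 V / 2^8 = 35.938 mV.
V_out = 0 + 59 × 0.0359375 V = 2.12031 V.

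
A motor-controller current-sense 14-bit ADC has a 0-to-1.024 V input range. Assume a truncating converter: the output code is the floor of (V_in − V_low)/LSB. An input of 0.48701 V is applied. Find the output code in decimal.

code 7792

With 16384 levels over 1.024 V, one step is 62.50 µV.
Input sits at 7792.160 steps above V_low.
Floor → code 7792.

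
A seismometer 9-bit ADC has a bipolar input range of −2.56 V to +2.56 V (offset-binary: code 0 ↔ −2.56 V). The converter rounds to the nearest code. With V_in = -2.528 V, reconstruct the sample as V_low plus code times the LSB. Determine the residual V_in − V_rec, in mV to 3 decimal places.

2.000 mV

Step size: 5.12 V ÷ 2^9 = 10.000 mV.
(-2.528 − (−2.56))/0.01 = 3.2000; round gives code 3.
V_rec = (−2.56) + 3·0.01 = -2.53 V.
V_in − V_rec = 0.002 V = 2.000 mV.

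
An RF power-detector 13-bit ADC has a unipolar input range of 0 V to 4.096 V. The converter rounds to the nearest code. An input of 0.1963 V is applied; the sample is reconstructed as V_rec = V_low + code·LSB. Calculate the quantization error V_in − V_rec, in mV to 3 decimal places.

Step size: 4.096 V ÷ 2^13 = 0.500 mV.
Scaled input = 392.6000 LSBs, so code = 393.
Code 393 maps back to 0 + 393×0.0005 V = 0.1965 V.
Difference: -0.0002 V → -0.200 mV.

-0.200 mV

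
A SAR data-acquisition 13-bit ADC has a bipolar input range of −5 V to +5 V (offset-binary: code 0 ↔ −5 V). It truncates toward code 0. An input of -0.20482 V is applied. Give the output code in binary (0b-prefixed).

code 0b111101011000 (decimal 3928)

With 8192 levels over 10 V, one step is 1.221 mV.
(V_in − V_low)/LSB = (-0.20482 − (−5)) / 0.0012207 = 3928.211.
Floor → code 3928.
In binary (0b-prefixed): 0b111101011000.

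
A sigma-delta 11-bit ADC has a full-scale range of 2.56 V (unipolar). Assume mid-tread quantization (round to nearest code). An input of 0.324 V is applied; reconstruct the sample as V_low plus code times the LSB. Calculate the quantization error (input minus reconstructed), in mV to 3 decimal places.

Step size: 2.56 V ÷ 2^11 = 1.250 mV.
Scaled input = 259.2000 LSBs, so code = 259.
V_rec = 0 + 259·0.00125 = 0.32375 V.
V_in − V_rec = 0.00025 V = 0.250 mV.

0.250 mV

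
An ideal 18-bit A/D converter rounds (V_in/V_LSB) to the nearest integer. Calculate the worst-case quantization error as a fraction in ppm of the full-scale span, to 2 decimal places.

1.91 ppm

Rounding → worst-case error = ½ LSB = V_FS/2^19, so 1e+06/524288 = 1.90735 ppm of full scale.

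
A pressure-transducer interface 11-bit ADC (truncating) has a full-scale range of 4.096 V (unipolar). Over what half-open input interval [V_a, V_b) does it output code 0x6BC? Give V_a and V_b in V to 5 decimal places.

LSB = 4.096/2^11 = 2.000 mV.
Code 0x6BC = 1724 decimal.
V_a = V_low + 1724·LSB = 3.448 V; V_b = V_low + 1725·LSB = 3.45 V.

[3.44800 V, 3.45000 V)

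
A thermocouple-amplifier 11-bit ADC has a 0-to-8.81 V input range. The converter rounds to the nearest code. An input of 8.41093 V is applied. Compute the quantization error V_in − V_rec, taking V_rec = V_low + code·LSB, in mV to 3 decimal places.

0.993 mV

One LSB is 8.81 V / 2048 = 4.302 mV.
Scaled input = 1955.2309 LSBs, so code = 1955.
Code 1955 maps back to 0 + 1955×0.00430176 V = 8.4099365 V.
Error = 8.41093 − 8.4099365 = 0.000993477 V = 0.993 mV.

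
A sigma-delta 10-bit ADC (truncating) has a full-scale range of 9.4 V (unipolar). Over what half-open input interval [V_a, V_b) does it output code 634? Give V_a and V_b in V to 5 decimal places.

LSB = 9.4/2^10 = 9.180 mV.
V_a = V_low + 634·LSB = 5.81992 V; V_b = V_low + 635·LSB = 5.8291 V.

[5.81992 V, 5.82910 V)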